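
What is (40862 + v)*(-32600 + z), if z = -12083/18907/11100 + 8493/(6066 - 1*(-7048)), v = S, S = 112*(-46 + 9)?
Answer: -823585670180401942979/688051254450 ≈ -1.1970e+9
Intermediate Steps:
S = -4144 (S = 112*(-37) = -4144)
v = -4144
z = 891123959819/1376102508900 (z = -12083*1/18907*(1/11100) + 8493/(6066 + 7048) = -12083/18907*1/11100 + 8493/13114 = -12083/209867700 + 8493*(1/13114) = -12083/209867700 + 8493/13114 = 891123959819/1376102508900 ≈ 0.64757)
(40862 + v)*(-32600 + z) = (40862 - 4144)*(-32600 + 891123959819/1376102508900) = 36718*(-44860050666180181/1376102508900) = -823585670180401942979/688051254450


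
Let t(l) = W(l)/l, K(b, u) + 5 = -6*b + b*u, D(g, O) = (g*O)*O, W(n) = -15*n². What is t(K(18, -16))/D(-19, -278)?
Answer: -6015/1468396 ≈ -0.0040963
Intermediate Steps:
D(g, O) = g*O² (D(g, O) = (O*g)*O = g*O²)
K(b, u) = -5 - 6*b + b*u (K(b, u) = -5 + (-6*b + b*u) = -5 - 6*b + b*u)
t(l) = -15*l (t(l) = (-15*l²)/l = -15*l)
t(K(18, -16))/D(-19, -278) = (-15*(-5 - 6*18 + 18*(-16)))/((-19*(-278)²)) = (-15*(-5 - 108 - 288))/((-19*77284)) = -15*(-401)/(-1468396) = 6015*(-1/1468396) = -6015/1468396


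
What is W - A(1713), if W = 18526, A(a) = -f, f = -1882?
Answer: 16644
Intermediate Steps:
A(a) = 1882 (A(a) = -1*(-1882) = 1882)
W - A(1713) = 18526 - 1*1882 = 18526 - 1882 = 16644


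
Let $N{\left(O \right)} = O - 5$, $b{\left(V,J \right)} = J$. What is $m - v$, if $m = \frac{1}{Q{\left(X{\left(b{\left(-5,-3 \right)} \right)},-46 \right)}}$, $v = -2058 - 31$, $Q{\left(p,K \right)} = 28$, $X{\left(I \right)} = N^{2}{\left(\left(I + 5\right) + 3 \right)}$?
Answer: $\frac{58493}{28} \approx 2089.0$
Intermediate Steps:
$N{\left(O \right)} = -5 + O$
$X{\left(I \right)} = \left(3 + I\right)^{2}$ ($X{\left(I \right)} = \left(-5 + \left(\left(I + 5\right) + 3\right)\right)^{2} = \left(-5 + \left(\left(5 + I\right) + 3\right)\right)^{2} = \left(-5 + \left(8 + I\right)\right)^{2} = \left(3 + I\right)^{2}$)
$v = -2089$ ($v = -2058 - 31 = -2089$)
$m = \frac{1}{28} \approx 0.035714$
$m - v = \frac{1}{28} - -2089 = \frac{1}{28} + 2089 = \frac{58493}{28}$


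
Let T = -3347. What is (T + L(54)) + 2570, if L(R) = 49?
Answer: -728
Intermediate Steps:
(T + L(54)) + 2570 = (-3347 + 49) + 2570 = -3298 + 2570 = -728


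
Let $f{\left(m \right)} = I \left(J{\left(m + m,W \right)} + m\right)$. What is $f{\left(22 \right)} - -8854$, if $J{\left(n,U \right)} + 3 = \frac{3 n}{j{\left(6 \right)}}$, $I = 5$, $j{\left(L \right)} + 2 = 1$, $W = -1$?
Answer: $8289$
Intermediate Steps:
$j{\left(L \right)} = -1$ ($j{\left(L \right)} = -2 + 1 = -1$)
$J{\left(n,U \right)} = -3 - 3 n$ ($J{\left(n,U \right)} = -3 + \frac{3 n}{-1} = -3 + 3 n \left(-1\right) = -3 - 3 n$)
$f{\left(m \right)} = -15 - 25 m$ ($f{\left(m \right)} = 5 \left(\left(-3 - 3 \left(m + m\right)\right) + m\right) = 5 \left(\left(-3 - 3 \cdot 2 m\right) + m\right) = 5 \left(\left(-3 - 6 m\right) + m\right) = 5 \left(-3 - 5 m\right) = -15 - 25 m$)
$f{\left(22 \right)} - -8854 = \left(-15 - 550\right) - -8854 = \left(-15 - 550\right) + 8854 = -565 + 8854 = 8289$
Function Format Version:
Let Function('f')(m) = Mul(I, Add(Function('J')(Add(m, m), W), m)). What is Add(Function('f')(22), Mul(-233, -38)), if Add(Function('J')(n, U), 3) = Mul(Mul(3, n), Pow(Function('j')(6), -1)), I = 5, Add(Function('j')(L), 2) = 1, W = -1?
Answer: 8289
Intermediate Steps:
Function('j')(L) = -1 (Function('j')(L) = Add(-2, 1) = -1)
Function('J')(n, U) = Add(-3, Mul(-3, n)) (Function('J')(n, U) = Add(-3, Mul(Mul(3, n), Pow(-1, -1))) = Add(-3, Mul(Mul(3, n), -1)) = Add(-3, Mul(-3, n)))
Function('f')(m) = Add(-15, Mul(-25, m)) (Function('f')(m) = Mul(5, Add(Add(-3, Mul(-3, Add(m, m))), m)) = Mul(5, Add(Add(-3, Mul(-3, Mul(2, m))), m)) = Mul(5, Add(Add(-3, Mul(-6, m)), m)) = Mul(5, Add(-3, Mul(-5, m))) = Add(-15, Mul(-25, m)))
Add(Function('f')(22), Mul(-233, -38)) = Add(Add(-15, Mul(-25, 22)), Mul(-233, -38)) = Add(Add(-15, -550), 8854) = Add(-565, 8854) = 8289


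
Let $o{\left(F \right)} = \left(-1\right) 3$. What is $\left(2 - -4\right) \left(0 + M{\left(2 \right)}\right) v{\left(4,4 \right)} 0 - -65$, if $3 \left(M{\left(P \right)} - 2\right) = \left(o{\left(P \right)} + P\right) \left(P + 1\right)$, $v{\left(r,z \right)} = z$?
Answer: $65$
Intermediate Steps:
$o{\left(F \right)} = -3$
$M{\left(P \right)} = 2 + \frac{\left(1 + P\right) \left(-3 + P\right)}{3}$ ($M{\left(P \right)} = 2 + \frac{\left(-3 + P\right) \left(P + 1\right)}{3} = 2 + \frac{\left(-3 + P\right) \left(1 + P\right)}{3} = 2 + \frac{\left(1 + P\right) \left(-3 + P\right)}{3}$)
$\left(2 - -4\right) \left(0 + M{\left(2 \right)}\right) v{\left(4,4 \right)} 0 - -65 = \left(2 - -4\right) \left(0 + \left(1 - \frac{4}{3} + \frac{2^{2}}{3}\right)\right) 4 \cdot 0 - -65 = \left(2 + 4\right) \left(0 + \left(1 - \frac{4}{3} + \frac{1}{3} \cdot 4\right)\right) 4 \cdot 0 + 65 = 6 \left(0 + \left(1 - \frac{4}{3} + \frac{4}{3}\right)\right) 4 \cdot 0 + 65 = 6 \left(0 + 1\right) 4 \cdot 0 + 65 = 6 \cdot 1 \cdot 4 \cdot 0 + 65 = 6 \cdot 4 \cdot 0 + 65 = 24 \cdot 0 + 65 = 0 + 65 = 65$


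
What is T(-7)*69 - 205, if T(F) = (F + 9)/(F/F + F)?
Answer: -228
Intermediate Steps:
T(F) = (9 + F)/(1 + F)
T(-7)*69 - 205 = ((9 - 7)/(1 - 7))*69 - 205 = (2/(-6))*69 - 205 = -⅙*2*69 - 205 = -⅓*69 - 205 = -23 - 205 = -228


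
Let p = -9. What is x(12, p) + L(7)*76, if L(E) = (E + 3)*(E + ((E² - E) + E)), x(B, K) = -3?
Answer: 42557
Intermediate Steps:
L(E) = (3 + E)*(E + E²)
x(12, p) + L(7)*76 = -3 + (7*(3 + 7² + 4*7))*76 = -3 + (7*(3 + 49 + 28))*76 = -3 + (7*80)*76 = -3 + 560*76 = -3 + 42560 = 42557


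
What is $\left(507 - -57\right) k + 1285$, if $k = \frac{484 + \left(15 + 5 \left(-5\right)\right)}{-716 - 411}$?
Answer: $\frac{1180859}{1127} \approx 1047.8$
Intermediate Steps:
$k = - \frac{474}{1127}$ ($k = \frac{484 + \left(15 - 25\right)}{-1127} = \left(484 - 10\right) \left(- \frac{1}{1127}\right) = 474 \left(- \frac{1}{1127}\right) = - \frac{474}{1127} \approx -0.42059$)
$\left(507 - -57\right) k + 1285 = \left(507 - -57\right) \left(- \frac{474}{1127}\right) + 1285 = \left(507 + 57\right) \left(- \frac{474}{1127}\right) + 1285 = 564 \left(- \frac{474}{1127}\right) + 1285 = - \frac{267336}{1127} + 1285 = \frac{1180859}{1127}$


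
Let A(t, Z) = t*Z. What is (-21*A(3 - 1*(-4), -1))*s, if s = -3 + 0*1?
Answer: -441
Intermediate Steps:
A(t, Z) = Z*t
s = -3 (s = -3 + 0 = -3)
(-21*A(3 - 1*(-4), -1))*s = -(-21)*(3 - 1*(-4))*(-3) = -(-21)*(3 + 4)*(-3) = -(-21)*7*(-3) = -21*(-7)*(-3) = 147*(-3) = -441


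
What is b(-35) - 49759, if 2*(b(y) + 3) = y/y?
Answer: -99523/2 ≈ -49762.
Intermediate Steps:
b(y) = -5/2 (b(y) = -3 + (y/y)/2 = -3 + (½)*1 = -3 + ½ = -5/2)
b(-35) - 49759 = -5/2 - 49759 = -99523/2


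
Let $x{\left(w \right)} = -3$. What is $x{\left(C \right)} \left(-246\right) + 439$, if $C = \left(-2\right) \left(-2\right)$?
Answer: $1177$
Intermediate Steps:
$C = 4$
$x{\left(C \right)} \left(-246\right) + 439 = \left(-3\right) \left(-246\right) + 439 = 738 + 439 = 1177$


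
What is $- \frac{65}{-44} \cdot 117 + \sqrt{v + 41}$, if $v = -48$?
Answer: $\frac{7605}{44} + i \sqrt{7} \approx 172.84 + 2.6458 i$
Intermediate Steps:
$- \frac{65}{-44} \cdot 117 + \sqrt{v + 41} = - \frac{65}{-44} \cdot 117 + \sqrt{-48 + 41} = \left(-65\right) \left(- \frac{1}{44}\right) 117 + \sqrt{-7} = \frac{65}{44} \cdot 117 + i \sqrt{7} = \frac{7605}{44} + i \sqrt{7}$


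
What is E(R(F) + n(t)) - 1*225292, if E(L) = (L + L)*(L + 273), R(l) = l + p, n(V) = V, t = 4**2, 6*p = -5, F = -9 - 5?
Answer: -4043741/18 ≈ -2.2465e+5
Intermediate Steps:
F = -14
p = -5/6 (p = (1/6)*(-5) = -5/6 ≈ -0.83333)
t = 16
R(l) = -5/6 + l (R(l) = l - 5/6 = -5/6 + l)
E(L) = 2*L*(273 + L) (E(L) = (2*L)*(273 + L) = 2*L*(273 + L))
E(R(F) + n(t)) - 1*225292 = 2*((-5/6 - 14) + 16)*(273 + ((-5/6 - 14) + 16)) - 1*225292 = 2*(-89/6 + 16)*(273 + (-89/6 + 16)) - 225292 = 2*(7/6)*(273 + 7/6) - 225292 = 2*(7/6)*(1645/6) - 225292 = 11515/18 - 225292 = -4043741/18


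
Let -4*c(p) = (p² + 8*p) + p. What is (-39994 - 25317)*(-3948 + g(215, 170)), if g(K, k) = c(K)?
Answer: 1044192268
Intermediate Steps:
c(p) = -9*p/4 - p²/4 (c(p) = -((p² + 8*p) + p)/4 = -(p² + 9*p)/4 = -9*p/4 - p²/4)
g(K, k) = -K*(9 + K)/4
(-39994 - 25317)*(-3948 + g(215, 170)) = (-39994 - 25317)*(-3948 - ¼*215*(9 + 215)) = -65311*(-3948 - ¼*215*224) = -65311*(-3948 - 12040) = -65311*(-15988) = 1044192268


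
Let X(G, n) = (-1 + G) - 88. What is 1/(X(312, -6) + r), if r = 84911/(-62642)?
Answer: 62642/13884255 ≈ 0.0045117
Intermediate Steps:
X(G, n) = -89 + G
r = -84911/62642 (r = 84911*(-1/62642) = -84911/62642 ≈ -1.3555)
1/(X(312, -6) + r) = 1/((-89 + 312) - 84911/62642) = 1/(223 - 84911/62642) = 1/(13884255/62642) = 62642/13884255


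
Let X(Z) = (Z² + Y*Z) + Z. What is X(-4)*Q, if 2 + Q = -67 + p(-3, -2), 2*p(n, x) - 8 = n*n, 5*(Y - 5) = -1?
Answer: 2178/5 ≈ 435.60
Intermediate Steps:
Y = 24/5 (Y = 5 + (⅕)*(-1) = 5 - ⅕ = 24/5 ≈ 4.8000)
X(Z) = Z² + 29*Z/5 (X(Z) = (Z² + 24*Z/5) + Z = Z² + 29*Z/5)
p(n, x) = 4 + n²/2 (p(n, x) = 4 + (n*n)/2 = 4 + n²/2)
Q = -121/2 (Q = -2 + (-67 + (4 + (½)*(-3)²)) = -2 + (-67 + (4 + (½)*9)) = -2 + (-67 + (4 + 9/2)) = -2 + (-67 + 17/2) = -2 - 117/2 = -121/2 ≈ -60.500)
X(-4)*Q = ((⅕)*(-4)*(29 + 5*(-4)))*(-121/2) = ((⅕)*(-4)*(29 - 20))*(-121/2) = ((⅕)*(-4)*9)*(-121/2) = -36/5*(-121/2) = 2178/5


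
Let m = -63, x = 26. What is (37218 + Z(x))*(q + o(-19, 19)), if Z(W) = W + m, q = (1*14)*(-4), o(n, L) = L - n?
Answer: -669258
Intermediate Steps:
q = -56 (q = 14*(-4) = -56)
Z(W) = -63 + W (Z(W) = W - 63 = -63 + W)
(37218 + Z(x))*(q + o(-19, 19)) = (37218 + (-63 + 26))*(-56 + (19 - 1*(-19))) = (37218 - 37)*(-56 + (19 + 19)) = 37181*(-56 + 38) = 37181*(-18) = -669258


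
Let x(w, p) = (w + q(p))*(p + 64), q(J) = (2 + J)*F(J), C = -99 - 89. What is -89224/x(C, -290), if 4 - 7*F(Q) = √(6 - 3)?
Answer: -48169807/41260481 - 5621112*√3/41260481 ≈ -1.4034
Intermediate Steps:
F(Q) = 4/7 - √3/7 (F(Q) = 4/7 - √(6 - 3)/7 = 4/7 - √3/7)
C = -188
q(J) = (2 + J)*(4/7 - √3/7)
x(w, p) = (64 + p)*(w + (2 + p)*(4 - √3)/7) (x(w, p) = (w + (2 + p)*(4 - √3)/7)*(p + 64) = (w + (2 + p)*(4 - √3)/7)*(64 + p) = (64 + p)*(w + (2 + p)*(4 - √3)/7))
-89224/x(C, -290) = -89224/(64*(-188) - 290*(-188) + 64*(2 - 290)*(4 - √3)/7 + (⅐)*(-290)*(2 - 290)*(4 - √3)) = -89224/(-12032 + 54520 + (64/7)*(-288)*(4 - √3) + (⅐)*(-290)*(-288)*(4 - √3)) = -89224/(-12032 + 54520 + (-73728/7 + 18432*√3/7) + (334080/7 - 83520*√3/7)) = -89224/(557768/7 - 65088*√3/7)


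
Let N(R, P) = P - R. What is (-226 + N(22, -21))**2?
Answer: 72361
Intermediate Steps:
(-226 + N(22, -21))**2 = (-226 + (-21 - 1*22))**2 = (-226 + (-21 - 22))**2 = (-226 - 43)**2 = (-269)**2 = 72361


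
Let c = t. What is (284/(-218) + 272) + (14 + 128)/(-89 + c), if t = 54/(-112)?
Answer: 146987798/546199 ≈ 269.11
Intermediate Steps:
t = -27/56 (t = 54*(-1/112) = -27/56 ≈ -0.48214)
c = -27/56 ≈ -0.48214
(284/(-218) + 272) + (14 + 128)/(-89 + c) = (284/(-218) + 272) + (14 + 128)/(-89 - 27/56) = (284*(-1/218) + 272) + 142/(-5011/56) = (-142/109 + 272) + 142*(-56/5011) = 29506/109 - 7952/5011 = 146987798/546199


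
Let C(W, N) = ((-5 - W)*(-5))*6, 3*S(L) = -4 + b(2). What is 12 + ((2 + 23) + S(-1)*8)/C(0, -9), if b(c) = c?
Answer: 5459/450 ≈ 12.131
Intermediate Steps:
S(L) = -⅔ (S(L) = (-4 + 2)/3 = (⅓)*(-2) = -⅔)
C(W, N) = 150 + 30*W (C(W, N) = (25 + 5*W)*6 = 150 + 30*W)
12 + ((2 + 23) + S(-1)*8)/C(0, -9) = 12 + ((2 + 23) - ⅔*8)/(150 + 30*0) = 12 + (25 - 16/3)/(150 + 0) = 12 + (59/3)/150 = 12 + (1/150)*(59/3) = 12 + 59/450 = 5459/450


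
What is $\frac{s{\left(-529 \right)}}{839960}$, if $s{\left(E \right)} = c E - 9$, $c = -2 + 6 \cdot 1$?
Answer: $- \frac{425}{167992} \approx -0.0025299$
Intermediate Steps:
$c = 4$ ($c = -2 + 6 = 4$)
$s{\left(E \right)} = -9 + 4 E$ ($s{\left(E \right)} = 4 E - 9 = -9 + 4 E$)
$\frac{s{\left(-529 \right)}}{839960} = \frac{-9 + 4 \left(-529\right)}{839960} = \left(-9 - 2116\right) \frac{1}{839960} = \left(-2125\right) \frac{1}{839960} = - \frac{425}{167992}$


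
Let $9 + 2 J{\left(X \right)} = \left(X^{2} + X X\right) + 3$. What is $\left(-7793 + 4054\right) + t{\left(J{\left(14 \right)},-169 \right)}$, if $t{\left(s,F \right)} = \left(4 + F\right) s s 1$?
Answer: $-6149824$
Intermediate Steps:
$J{\left(X \right)} = -3 + X^{2}$ ($J{\left(X \right)} = - \frac{9}{2} + \frac{\left(X^{2} + X X\right) + 3}{2} = - \frac{9}{2} + \frac{\left(X^{2} + X^{2}\right) + 3}{2} = - \frac{9}{2} + \frac{2 X^{2} + 3}{2} = - \frac{9}{2} + \frac{3 + 2 X^{2}}{2} = - \frac{9}{2} + \left(\frac{3}{2} + X^{2}\right) = -3 + X^{2}$)
$t{\left(s,F \right)} = s^{2} \left(4 + F\right)$ ($t{\left(s,F \right)} = \left(4 + F\right) s^{2} \cdot 1 = \left(4 + F\right) s^{2} = s^{2} \left(4 + F\right)$)
$\left(-7793 + 4054\right) + t{\left(J{\left(14 \right)},-169 \right)} = \left(-7793 + 4054\right) + \left(-3 + 14^{2}\right)^{2} \left(4 - 169\right) = -3739 + \left(-3 + 196\right)^{2} \left(-165\right) = -3739 + 193^{2} \left(-165\right) = -3739 + 37249 \left(-165\right) = -3739 - 6146085 = -6149824$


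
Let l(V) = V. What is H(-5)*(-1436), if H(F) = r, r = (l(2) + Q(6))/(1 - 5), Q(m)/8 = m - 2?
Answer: 12206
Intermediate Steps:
Q(m) = -16 + 8*m (Q(m) = 8*(m - 2) = 8*(-2 + m) = -16 + 8*m)
r = -17/2 (r = (2 + (-16 + 8*6))/(1 - 5) = (2 + (-16 + 48))/(-4) = (2 + 32)*(-¼) = 34*(-¼) = -17/2 ≈ -8.5000)
H(F) = -17/2
H(-5)*(-1436) = -17/2*(-1436) = 12206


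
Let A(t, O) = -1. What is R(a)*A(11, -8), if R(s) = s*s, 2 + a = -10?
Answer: -144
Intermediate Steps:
a = -12 (a = -2 - 10 = -12)
R(s) = s²
R(a)*A(11, -8) = (-12)²*(-1) = 144*(-1) = -144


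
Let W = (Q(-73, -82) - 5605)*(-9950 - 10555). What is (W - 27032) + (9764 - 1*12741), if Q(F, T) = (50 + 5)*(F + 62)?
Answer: 127306041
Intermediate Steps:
Q(F, T) = 3410 + 55*F (Q(F, T) = 55*(62 + F) = 3410 + 55*F)
W = 127336050 (W = ((3410 + 55*(-73)) - 5605)*(-9950 - 10555) = ((3410 - 4015) - 5605)*(-20505) = (-605 - 5605)*(-20505) = -6210*(-20505) = 127336050)
(W - 27032) + (9764 - 1*12741) = (127336050 - 27032) + (9764 - 1*12741) = 127309018 + (9764 - 12741) = 127309018 - 2977 = 127306041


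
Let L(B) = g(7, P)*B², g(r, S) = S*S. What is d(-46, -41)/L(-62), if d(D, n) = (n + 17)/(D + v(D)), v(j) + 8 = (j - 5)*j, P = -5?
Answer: -1/9177550 ≈ -1.0896e-7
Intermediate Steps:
g(r, S) = S²
v(j) = -8 + j*(-5 + j) (v(j) = -8 + (j - 5)*j = -8 + (-5 + j)*j = -8 + j*(-5 + j))
L(B) = 25*B² (L(B) = (-5)²*B² = 25*B²)
d(D, n) = (17 + n)/(-8 + D² - 4*D) (d(D, n) = (n + 17)/(D + (-8 + D² - 5*D)) = (17 + n)/(-8 + D² - 4*D))
d(-46, -41)/L(-62) = ((17 - 41)/(-8 + (-46)² - 4*(-46)))/((25*(-62)²)) = (-24/(-8 + 2116 + 184))/((25*3844)) = (-24/2292)/96100 = ((1/2292)*(-24))*(1/96100) = -2/191*1/96100 = -1/9177550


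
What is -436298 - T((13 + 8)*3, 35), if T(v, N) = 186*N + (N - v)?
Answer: -442780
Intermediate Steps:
T(v, N) = -v + 187*N
-436298 - T((13 + 8)*3, 35) = -436298 - (-(13 + 8)*3 + 187*35) = -436298 - (-21*3 + 6545) = -436298 - (-1*63 + 6545) = -436298 - (-63 + 6545) = -436298 - 1*6482 = -436298 - 6482 = -442780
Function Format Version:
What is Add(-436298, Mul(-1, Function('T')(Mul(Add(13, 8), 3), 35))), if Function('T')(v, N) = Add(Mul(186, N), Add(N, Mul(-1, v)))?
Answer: -442780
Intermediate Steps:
Function('T')(v, N) = Add(Mul(-1, v), Mul(187, N))
Add(-436298, Mul(-1, Function('T')(Mul(Add(13, 8), 3), 35))) = Add(-436298, Mul(-1, Add(Mul(-1, Mul(Add(13, 8), 3)), Mul(187, 35)))) = Add(-436298, Mul(-1, Add(Mul(-1, Mul(21, 3)), 6545))) = Add(-436298, Mul(-1, Add(Mul(-1, 63), 6545))) = Add(-436298, Mul(-1, Add(-63, 6545))) = Add(-436298, Mul(-1, 6482)) = Add(-436298, -6482) = -442780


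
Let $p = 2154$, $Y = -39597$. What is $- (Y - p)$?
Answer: $41751$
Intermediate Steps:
$- (Y - p) = - (-39597 - 2154) = \left(-1\right) \left(-41751\right) = 41751$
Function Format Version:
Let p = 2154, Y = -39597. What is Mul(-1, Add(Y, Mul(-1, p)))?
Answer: 41751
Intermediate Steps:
Mul(-1, Add(Y, Mul(-1, p))) = Mul(-1, Add(-39597, Mul(-1, 2154))) = Mul(-1, Add(-39597, -2154)) = Mul(-1, -41751) = 41751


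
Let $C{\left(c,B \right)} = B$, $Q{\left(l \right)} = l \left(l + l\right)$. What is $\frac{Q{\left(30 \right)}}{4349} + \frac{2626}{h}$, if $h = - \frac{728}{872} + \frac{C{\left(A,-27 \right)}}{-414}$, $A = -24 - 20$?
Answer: $- \frac{57255310436}{16782791} \approx -3411.5$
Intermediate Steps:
$A = -44$
$Q{\left(l \right)} = 2 l^{2}$ ($Q{\left(l \right)} = l 2 l = 2 l^{2}$)
$h = - \frac{3859}{5014}$ ($h = - \frac{728}{872} - \frac{27}{-414} = \left(-728\right) \frac{1}{872} - - \frac{3}{46} = - \frac{91}{109} + \frac{3}{46} = - \frac{3859}{5014} \approx -0.76964$)
$\frac{Q{\left(30 \right)}}{4349} + \frac{2626}{h} = \frac{2 \cdot 30^{2}}{4349} + \frac{2626}{- \frac{3859}{5014}} = 2 \cdot 900 \cdot \frac{1}{4349} + 2626 \left(- \frac{5014}{3859}\right) = 1800 \cdot \frac{1}{4349} - \frac{13166764}{3859} = \frac{1800}{4349} - \frac{13166764}{3859} = - \frac{57255310436}{16782791}$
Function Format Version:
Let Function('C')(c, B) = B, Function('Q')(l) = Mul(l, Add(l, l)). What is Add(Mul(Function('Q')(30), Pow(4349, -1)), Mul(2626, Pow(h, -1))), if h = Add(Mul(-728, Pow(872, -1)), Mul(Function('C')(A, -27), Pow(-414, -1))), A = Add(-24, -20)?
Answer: Rational(-57255310436, 16782791) ≈ -3411.5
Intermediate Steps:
A = -44
Function('Q')(l) = Mul(2, Pow(l, 2)) (Function('Q')(l) = Mul(l, Mul(2, l)) = Mul(2, Pow(l, 2)))
h = Rational(-3859, 5014) (h = Add(Mul(-728, Pow(872, -1)), Mul(-27, Pow(-414, -1))) = Add(Mul(-728, Rational(1, 872)), Mul(-27, Rational(-1, 414))) = Add(Rational(-91, 109), Rational(3, 46)) = Rational(-3859, 5014) ≈ -0.76964)
Add(Mul(Function('Q')(30), Pow(4349, -1)), Mul(2626, Pow(h, -1))) = Add(Mul(Mul(2, Pow(30, 2)), Pow(4349, -1)), Mul(2626, Pow(Rational(-3859, 5014), -1))) = Add(Mul(Mul(2, 900), Rational(1, 4349)), Mul(2626, Rational(-5014, 3859))) = Add(Mul(1800, Rational(1, 4349)), Rational(-13166764, 3859)) = Add(Rational(1800, 4349), Rational(-13166764, 3859)) = Rational(-57255310436, 16782791)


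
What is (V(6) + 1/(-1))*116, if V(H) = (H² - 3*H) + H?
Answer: 2668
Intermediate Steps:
V(H) = H² - 2*H
(V(6) + 1/(-1))*116 = (6*(-2 + 6) + 1/(-1))*116 = (6*4 - 1)*116 = (24 - 1)*116 = 23*116 = 2668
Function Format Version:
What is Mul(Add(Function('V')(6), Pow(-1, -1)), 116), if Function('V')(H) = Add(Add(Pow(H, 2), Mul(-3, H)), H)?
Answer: 2668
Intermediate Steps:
Function('V')(H) = Add(Pow(H, 2), Mul(-2, H))
Mul(Add(Function('V')(6), Pow(-1, -1)), 116) = Mul(Add(Mul(6, Add(-2, 6)), Pow(-1, -1)), 116) = Mul(Add(Mul(6, 4), -1), 116) = Mul(Add(24, -1), 116) = Mul(23, 116) = 2668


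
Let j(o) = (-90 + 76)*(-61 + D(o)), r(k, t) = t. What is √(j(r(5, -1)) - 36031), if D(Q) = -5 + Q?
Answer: I*√35093 ≈ 187.33*I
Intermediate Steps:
j(o) = 924 - 14*o (j(o) = (-90 + 76)*(-61 + (-5 + o)) = -14*(-66 + o) = 924 - 14*o)
√(j(r(5, -1)) - 36031) = √((924 - 14*(-1)) - 36031) = √((924 + 14) - 36031) = √(938 - 36031) = √(-35093) = I*√35093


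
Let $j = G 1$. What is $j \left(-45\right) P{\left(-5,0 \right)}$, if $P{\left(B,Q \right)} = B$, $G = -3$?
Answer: $-675$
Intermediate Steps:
$j = -3$ ($j = \left(-3\right) 1 = -3$)
$j \left(-45\right) P{\left(-5,0 \right)} = \left(-3\right) \left(-45\right) \left(-5\right) = 135 \left(-5\right) = -675$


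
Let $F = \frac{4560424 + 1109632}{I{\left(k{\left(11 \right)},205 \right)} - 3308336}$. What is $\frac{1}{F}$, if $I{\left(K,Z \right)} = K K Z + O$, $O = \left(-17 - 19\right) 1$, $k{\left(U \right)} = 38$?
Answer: $- \frac{53792}{101251} \approx -0.53127$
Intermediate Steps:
$O = -36$ ($O = \left(-36\right) 1 = -36$)
$I{\left(K,Z \right)} = -36 + Z K^{2}$ ($I{\left(K,Z \right)} = K K Z - 36 = K^{2} Z - 36 = Z K^{2} - 36 = -36 + Z K^{2}$)
$F = - \frac{101251}{53792}$ ($F = \frac{4560424 + 1109632}{\left(-36 + 205 \cdot 38^{2}\right) - 3308336} = \frac{5670056}{\left(-36 + 205 \cdot 1444\right) - 3308336} = \frac{5670056}{\left(-36 + 296020\right) - 3308336} = \frac{5670056}{295984 - 3308336} = \frac{5670056}{-3012352} = 5670056 \left(- \frac{1}{3012352}\right) = - \frac{101251}{53792} \approx -1.8823$)
$\frac{1}{F} = \frac{1}{- \frac{101251}{53792}} = - \frac{53792}{101251}$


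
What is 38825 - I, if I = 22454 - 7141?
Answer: 23512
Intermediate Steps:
I = 15313
38825 - I = 38825 - 1*15313 = 38825 - 15313 = 23512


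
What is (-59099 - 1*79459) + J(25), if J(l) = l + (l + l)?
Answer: -138483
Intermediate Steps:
J(l) = 3*l (J(l) = l + 2*l = 3*l)
(-59099 - 1*79459) + J(25) = (-59099 - 1*79459) + 3*25 = (-59099 - 79459) + 75 = -138558 + 75 = -138483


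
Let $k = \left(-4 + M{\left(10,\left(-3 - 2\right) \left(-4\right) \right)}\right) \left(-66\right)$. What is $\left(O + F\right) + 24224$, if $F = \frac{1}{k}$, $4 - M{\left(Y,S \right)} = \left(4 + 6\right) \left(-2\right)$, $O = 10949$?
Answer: $\frac{46428359}{1320} \approx 35173.0$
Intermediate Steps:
$M{\left(Y,S \right)} = 24$ ($M{\left(Y,S \right)} = 4 - \left(4 + 6\right) \left(-2\right) = 4 - 10 \left(-2\right) = 4 - -20 = 4 + 20 = 24$)
$k = -1320$ ($k = \left(-4 + 24\right) \left(-66\right) = 20 \left(-66\right) = -1320$)
$F = - \frac{1}{1320}$ ($F = \frac{1}{-1320} = - \frac{1}{1320} \approx -0.00075758$)
$\left(O + F\right) + 24224 = \left(10949 - \frac{1}{1320}\right) + 24224 = \frac{14452679}{1320} + 24224 = \frac{46428359}{1320}$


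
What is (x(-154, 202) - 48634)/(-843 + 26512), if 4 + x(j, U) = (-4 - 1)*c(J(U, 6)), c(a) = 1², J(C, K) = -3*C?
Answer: -6949/3667 ≈ -1.8950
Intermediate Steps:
c(a) = 1
x(j, U) = -9 (x(j, U) = -4 + (-4 - 1)*1 = -4 - 5*1 = -4 - 5 = -9)
(x(-154, 202) - 48634)/(-843 + 26512) = (-9 - 48634)/(-843 + 26512) = -48643/25669 = -48643*1/25669 = -6949/3667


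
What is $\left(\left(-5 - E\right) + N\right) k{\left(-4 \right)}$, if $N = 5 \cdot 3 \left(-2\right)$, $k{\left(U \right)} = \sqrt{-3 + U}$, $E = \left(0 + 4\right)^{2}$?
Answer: $- 51 i \sqrt{7} \approx - 134.93 i$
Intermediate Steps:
$E = 16$ ($E = 4^{2} = 16$)
$N = -30$ ($N = 15 \left(-2\right) = -30$)
$\left(\left(-5 - E\right) + N\right) k{\left(-4 \right)} = \left(\left(-5 - 16\right) - 30\right) \sqrt{-3 - 4} = \left(\left(-5 - 16\right) - 30\right) \sqrt{-7} = \left(-21 - 30\right) i \sqrt{7} = - 51 i \sqrt{7}$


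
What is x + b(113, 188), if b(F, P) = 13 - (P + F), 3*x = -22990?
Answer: -23854/3 ≈ -7951.3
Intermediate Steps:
x = -22990/3 (x = (1/3)*(-22990) = -22990/3 ≈ -7663.3)
b(F, P) = 13 - F - P (b(F, P) = 13 - (F + P) = 13 + (-F - P) = 13 - F - P)
x + b(113, 188) = -22990/3 + (13 - 1*113 - 1*188) = -22990/3 + (13 - 113 - 188) = -22990/3 - 288 = -23854/3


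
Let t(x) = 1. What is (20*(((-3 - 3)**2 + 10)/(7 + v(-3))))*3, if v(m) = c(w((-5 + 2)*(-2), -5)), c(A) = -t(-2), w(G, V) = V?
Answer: 460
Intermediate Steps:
c(A) = -1 (c(A) = -1*1 = -1)
v(m) = -1
(20*(((-3 - 3)**2 + 10)/(7 + v(-3))))*3 = (20*(((-3 - 3)**2 + 10)/(7 - 1)))*3 = (20*(((-6)**2 + 10)/6))*3 = (20*((36 + 10)*(1/6)))*3 = (20*(46*(1/6)))*3 = (20*(23/3))*3 = (460/3)*3 = 460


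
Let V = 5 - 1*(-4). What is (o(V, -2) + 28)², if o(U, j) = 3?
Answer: 961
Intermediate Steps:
V = 9 (V = 5 + 4 = 9)
(o(V, -2) + 28)² = (3 + 28)² = 31² = 961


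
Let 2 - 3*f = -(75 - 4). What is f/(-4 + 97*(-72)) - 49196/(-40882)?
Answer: 514180279/428525124 ≈ 1.1999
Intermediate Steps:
f = 73/3 (f = 2/3 - (-1)*(75 - 4)/3 = 2/3 - (-1)*71/3 = 2/3 - 1/3*(-71) = 2/3 + 71/3 = 73/3 ≈ 24.333)
f/(-4 + 97*(-72)) - 49196/(-40882) = 73/(3*(-4 + 97*(-72))) - 49196/(-40882) = 73/(3*(-4 - 6984)) - 49196*(-1/40882) = (73/3)/(-6988) + 24598/20441 = (73/3)*(-1/6988) + 24598/20441 = -73/20964 + 24598/20441 = 514180279/428525124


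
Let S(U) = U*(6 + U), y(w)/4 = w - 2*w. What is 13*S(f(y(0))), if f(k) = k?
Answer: 0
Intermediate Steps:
y(w) = -4*w (y(w) = 4*(w - 2*w) = 4*(-w) = -4*w)
13*S(f(y(0))) = 13*((-4*0)*(6 - 4*0)) = 13*(0*(6 + 0)) = 13*(0*6) = 13*0 = 0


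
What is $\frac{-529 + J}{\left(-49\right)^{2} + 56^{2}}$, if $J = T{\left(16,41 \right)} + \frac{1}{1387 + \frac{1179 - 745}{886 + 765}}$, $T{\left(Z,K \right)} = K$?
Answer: $- \frac{1117699397}{12681784227} \approx -0.088134$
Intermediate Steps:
$J = \frac{93906862}{2290371}$ ($J = 41 + \frac{1}{1387 + \frac{1179 - 745}{886 + 765}} = 41 + \frac{1}{1387 + \frac{434}{1651}} = 41 + \frac{1}{\frac{2290371}{1651}} = 41 + \frac{1651}{2290371} = \frac{93906862}{2290371} \approx 41.001$)
$\frac{-529 + J}{\left(-49\right)^{2} + 56^{2}} = \frac{-529 + \frac{93906862}{2290371}}{\left(-49\right)^{2} + 56^{2}} = - \frac{1117699397}{2290371 \left(2401 + 3136\right)} = - \frac{1117699397}{2290371 \cdot 5537} = \left(- \frac{1117699397}{2290371}\right) \frac{1}{5537} = - \frac{1117699397}{12681784227}$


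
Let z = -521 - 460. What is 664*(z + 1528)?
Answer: 363208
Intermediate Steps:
z = -981
664*(z + 1528) = 664*(-981 + 1528) = 664*547 = 363208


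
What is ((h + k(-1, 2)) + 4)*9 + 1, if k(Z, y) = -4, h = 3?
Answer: 28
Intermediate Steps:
((h + k(-1, 2)) + 4)*9 + 1 = ((3 - 4) + 4)*9 + 1 = (-1 + 4)*9 + 1 = 3*9 + 1 = 27 + 1 = 28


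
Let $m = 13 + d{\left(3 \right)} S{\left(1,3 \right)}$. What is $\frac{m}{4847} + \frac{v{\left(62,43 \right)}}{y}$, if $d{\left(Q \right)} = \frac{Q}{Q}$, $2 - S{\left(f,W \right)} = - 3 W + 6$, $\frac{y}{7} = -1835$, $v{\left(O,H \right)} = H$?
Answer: $\frac{22789}{62259715} \approx 0.00036603$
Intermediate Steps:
$y = -12845$ ($y = 7 \left(-1835\right) = -12845$)
$S{\left(f,W \right)} = -4 + 3 W$ ($S{\left(f,W \right)} = 2 - \left(- 3 W + 6\right) = 2 - \left(6 - 3 W\right) = 2 + \left(-6 + 3 W\right) = -4 + 3 W$)
$d{\left(Q \right)} = 1$
$m = 18$ ($m = 13 + 1 \left(-4 + 3 \cdot 3\right) = 13 + 1 \left(-4 + 9\right) = 13 + 1 \cdot 5 = 13 + 5 = 18$)
$\frac{m}{4847} + \frac{v{\left(62,43 \right)}}{y} = \frac{18}{4847} + \frac{43}{-12845} = 18 \cdot \frac{1}{4847} + 43 \left(- \frac{1}{12845}\right) = \frac{18}{4847} - \frac{43}{12845} = \frac{22789}{62259715}$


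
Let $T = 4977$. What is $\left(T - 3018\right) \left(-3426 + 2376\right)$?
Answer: $-2056950$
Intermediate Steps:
$\left(T - 3018\right) \left(-3426 + 2376\right) = \left(4977 - 3018\right) \left(-3426 + 2376\right) = 1959 \left(-1050\right) = -2056950$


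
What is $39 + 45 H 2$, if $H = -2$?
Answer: $-141$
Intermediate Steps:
$39 + 45 H 2 = 39 + 45 \left(\left(-2\right) 2\right) = 39 + 45 \left(-4\right) = 39 - 180 = -141$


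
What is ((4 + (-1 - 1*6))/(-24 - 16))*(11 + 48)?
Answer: 177/40 ≈ 4.4250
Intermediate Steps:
((4 + (-1 - 1*6))/(-24 - 16))*(11 + 48) = ((4 + (-1 - 6))/(-40))*59 = ((4 - 7)*(-1/40))*59 = -3*(-1/40)*59 = (3/40)*59 = 177/40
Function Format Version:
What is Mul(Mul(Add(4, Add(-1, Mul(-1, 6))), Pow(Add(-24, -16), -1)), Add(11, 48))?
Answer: Rational(177, 40) ≈ 4.4250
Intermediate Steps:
Mul(Mul(Add(4, Add(-1, Mul(-1, 6))), Pow(Add(-24, -16), -1)), Add(11, 48)) = Mul(Mul(Add(4, Add(-1, -6)), Pow(-40, -1)), 59) = Mul(Mul(Add(4, -7), Rational(-1, 40)), 59) = Mul(Mul(-3, Rational(-1, 40)), 59) = Mul(Rational(3, 40), 59) = Rational(177, 40)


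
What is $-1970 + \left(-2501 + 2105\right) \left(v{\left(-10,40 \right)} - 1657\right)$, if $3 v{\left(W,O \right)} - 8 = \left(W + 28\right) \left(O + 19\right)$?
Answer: $512962$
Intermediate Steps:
$v{\left(W,O \right)} = \frac{8}{3} + \frac{\left(19 + O\right) \left(28 + W\right)}{3}$ ($v{\left(W,O \right)} = \frac{8}{3} + \frac{\left(W + 28\right) \left(O + 19\right)}{3} = \frac{8}{3} + \frac{\left(28 + W\right) \left(19 + O\right)}{3} = \frac{8}{3} + \frac{\left(19 + O\right) \left(28 + W\right)}{3}$)
$-1970 + \left(-2501 + 2105\right) \left(v{\left(-10,40 \right)} - 1657\right) = -1970 + \left(-2501 + 2105\right) \left(\left(180 + \frac{19}{3} \left(-10\right) + \frac{28}{3} \cdot 40 + \frac{1}{3} \cdot 40 \left(-10\right)\right) - 1657\right) = -1970 - 396 \left(\left(180 - \frac{190}{3} + \frac{1120}{3} - \frac{400}{3}\right) - 1657\right) = -1970 - 396 \left(\frac{1070}{3} - 1657\right) = -1970 - -514932 = -1970 + 514932 = 512962$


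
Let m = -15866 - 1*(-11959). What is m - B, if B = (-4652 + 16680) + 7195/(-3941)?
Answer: -62792640/3941 ≈ -15933.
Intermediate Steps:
m = -3907 (m = -15866 + 11959 = -3907)
B = 47395153/3941 (B = 12028 + 7195*(-1/3941) = 12028 - 7195/3941 = 47395153/3941 ≈ 12026.)
m - B = -3907 - 1*47395153/3941 = -3907 - 47395153/3941 = -62792640/3941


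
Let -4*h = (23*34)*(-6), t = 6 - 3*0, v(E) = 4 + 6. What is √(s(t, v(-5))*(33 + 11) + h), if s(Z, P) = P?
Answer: √1613 ≈ 40.162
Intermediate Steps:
v(E) = 10
t = 6 (t = 6 + 0 = 6)
h = 1173 (h = -23*34*(-6)/4 = -391*(-6)/2 = -¼*(-4692) = 1173)
√(s(t, v(-5))*(33 + 11) + h) = √(10*(33 + 11) + 1173) = √(10*44 + 1173) = √(440 + 1173) = √1613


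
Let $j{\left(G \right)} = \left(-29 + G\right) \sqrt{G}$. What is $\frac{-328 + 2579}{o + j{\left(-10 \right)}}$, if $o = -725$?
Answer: $- \frac{326395}{108167} + \frac{87789 i \sqrt{10}}{540835} \approx -3.0175 + 0.5133 i$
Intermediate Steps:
$j{\left(G \right)} = \sqrt{G} \left(-29 + G\right)$
$\frac{-328 + 2579}{o + j{\left(-10 \right)}} = \frac{-328 + 2579}{-725 + \sqrt{-10} \left(-29 - 10\right)} = \frac{2251}{-725 + i \sqrt{10} \left(-39\right)} = \frac{2251}{-725 - 39 i \sqrt{10}}$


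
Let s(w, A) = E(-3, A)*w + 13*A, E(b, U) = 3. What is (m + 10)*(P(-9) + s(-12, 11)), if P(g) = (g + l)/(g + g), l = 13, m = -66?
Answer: -53816/9 ≈ -5979.6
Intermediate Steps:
s(w, A) = 3*w + 13*A
P(g) = (13 + g)/(2*g) (P(g) = (g + 13)/(g + g) = (13 + g)/((2*g)) = (13 + g)*(1/(2*g)) = (13 + g)/(2*g))
(m + 10)*(P(-9) + s(-12, 11)) = (-66 + 10)*((1/2)*(13 - 9)/(-9) + (3*(-12) + 13*11)) = -56*((1/2)*(-1/9)*4 + (-36 + 143)) = -56*(-2/9 + 107) = -56*961/9 = -53816/9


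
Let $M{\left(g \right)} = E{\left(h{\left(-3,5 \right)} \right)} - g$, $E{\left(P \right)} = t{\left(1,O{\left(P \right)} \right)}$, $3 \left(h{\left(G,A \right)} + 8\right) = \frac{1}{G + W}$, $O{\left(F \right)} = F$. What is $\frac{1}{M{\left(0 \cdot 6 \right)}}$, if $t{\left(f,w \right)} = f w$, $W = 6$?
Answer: $- \frac{9}{71} \approx -0.12676$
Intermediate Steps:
$h{\left(G,A \right)} = -8 + \frac{1}{3 \left(6 + G\right)}$ ($h{\left(G,A \right)} = -8 + \frac{1}{3 \left(G + 6\right)} = -8 + \frac{1}{3 \left(6 + G\right)}$)
$E{\left(P \right)} = P$ ($E{\left(P \right)} = 1 P = P$)
$M{\left(g \right)} = - \frac{71}{9} - g$ ($M{\left(g \right)} = \frac{-143 - -72}{3 \left(6 - 3\right)} - g = \frac{-143 + 72}{3 \cdot 3} - g = \frac{1}{3} \cdot \frac{1}{3} \left(-71\right) - g = - \frac{71}{9} - g$)
$\frac{1}{M{\left(0 \cdot 6 \right)}} = \frac{1}{- \frac{71}{9} - 0 \cdot 6} = \frac{1}{- \frac{71}{9} - 0} = \frac{1}{- \frac{71}{9} + 0} = \frac{1}{- \frac{71}{9}} = - \frac{9}{71}$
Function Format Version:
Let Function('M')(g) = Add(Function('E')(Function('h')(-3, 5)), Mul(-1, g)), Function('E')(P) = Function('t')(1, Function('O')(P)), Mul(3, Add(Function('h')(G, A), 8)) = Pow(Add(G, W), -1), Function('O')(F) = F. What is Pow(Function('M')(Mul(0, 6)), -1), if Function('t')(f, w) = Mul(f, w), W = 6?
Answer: Rational(-9, 71) ≈ -0.12676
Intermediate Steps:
Function('h')(G, A) = Add(-8, Mul(Rational(1, 3), Pow(Add(6, G), -1))) (Function('h')(G, A) = Add(-8, Mul(Rational(1, 3), Pow(Add(G, 6), -1))) = Add(-8, Mul(Rational(1, 3), Pow(Add(6, G), -1))))
Function('E')(P) = P (Function('E')(P) = Mul(1, P) = P)
Function('M')(g) = Add(Rational(-71, 9), Mul(-1, g)) (Function('M')(g) = Add(Mul(Rational(1, 3), Pow(Add(6, -3), -1), Add(-143, Mul(-24, -3))), Mul(-1, g)) = Add(Mul(Rational(1, 3), Pow(3, -1), Add(-143, 72)), Mul(-1, g)) = Add(Mul(Rational(1, 3), Rational(1, 3), -71), Mul(-1, g)) = Add(Rational(-71, 9), Mul(-1, g)))
Pow(Function('M')(Mul(0, 6)), -1) = Pow(Add(Rational(-71, 9), Mul(-1, Mul(0, 6))), -1) = Pow(Add(Rational(-71, 9), Mul(-1, 0)), -1) = Pow(Add(Rational(-71, 9), 0), -1) = Pow(Rational(-71, 9), -1) = Rational(-9, 71)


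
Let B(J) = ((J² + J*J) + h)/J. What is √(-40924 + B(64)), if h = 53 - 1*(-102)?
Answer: I*√2610789/8 ≈ 201.97*I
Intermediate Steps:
h = 155 (h = 53 + 102 = 155)
B(J) = (155 + 2*J²)/J (B(J) = ((J² + J*J) + 155)/J = ((J² + J²) + 155)/J = (2*J² + 155)/J = (155 + 2*J²)/J)
√(-40924 + B(64)) = √(-40924 + (2*64 + 155/64)) = √(-40924 + (128 + 155*(1/64))) = √(-40924 + (128 + 155/64)) = √(-40924 + 8347/64) = √(-2610789/64) = I*√2610789/8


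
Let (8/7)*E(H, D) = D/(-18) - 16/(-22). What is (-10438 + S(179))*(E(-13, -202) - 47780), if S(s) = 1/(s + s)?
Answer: 47125419275879/94512 ≈ 4.9862e+8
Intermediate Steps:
E(H, D) = 7/11 - 7*D/144 (E(H, D) = 7*(D/(-18) - 16/(-22))/8 = 7*(D*(-1/18) - 16*(-1/22))/8 = 7*(-D/18 + 8/11)/8 = 7*(8/11 - D/18)/8 = 7/11 - 7*D/144)
S(s) = 1/(2*s)
(-10438 + S(179))*(E(-13, -202) - 47780) = (-10438 + (1/2)/179)*((7/11 - 7/144*(-202)) - 47780) = (-10438 + (1/2)*(1/179))*((7/11 + 707/72) - 47780) = (-10438 + 1/358)*(8281/792 - 47780) = -3736803/358*(-37833479/792) = 47125419275879/94512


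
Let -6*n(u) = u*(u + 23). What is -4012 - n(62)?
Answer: -9401/3 ≈ -3133.7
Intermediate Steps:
n(u) = -u*(23 + u)/6 (n(u) = -u*(u + 23)/6 = -u*(23 + u)/6)
-4012 - n(62) = -4012 - (-1)*62*(23 + 62)/6 = -4012 - (-1)*62*85/6 = -4012 - 1*(-2635/3) = -4012 + 2635/3 = -9401/3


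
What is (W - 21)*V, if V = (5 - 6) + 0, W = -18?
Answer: 39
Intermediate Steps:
V = -1 (V = -1 + 0 = -1)
(W - 21)*V = (-18 - 21)*(-1) = -39*(-1) = 39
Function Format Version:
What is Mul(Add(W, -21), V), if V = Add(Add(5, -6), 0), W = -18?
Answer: 39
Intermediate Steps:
V = -1 (V = Add(-1, 0) = -1)
Mul(Add(W, -21), V) = Mul(Add(-18, -21), -1) = Mul(-39, -1) = 39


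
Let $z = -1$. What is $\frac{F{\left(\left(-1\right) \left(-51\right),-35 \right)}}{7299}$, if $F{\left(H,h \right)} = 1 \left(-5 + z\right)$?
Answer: $- \frac{2}{2433} \approx -0.00082203$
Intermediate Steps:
$F{\left(H,h \right)} = -6$ ($F{\left(H,h \right)} = 1 \left(-5 - 1\right) = 1 \left(-6\right) = -6$)
$\frac{F{\left(\left(-1\right) \left(-51\right),-35 \right)}}{7299} = - \frac{6}{7299} = \left(-6\right) \frac{1}{7299} = - \frac{2}{2433}$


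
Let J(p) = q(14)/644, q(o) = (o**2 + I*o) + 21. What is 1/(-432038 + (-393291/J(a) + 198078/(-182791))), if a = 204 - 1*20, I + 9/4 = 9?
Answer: -182791/227599487072 ≈ -8.0313e-7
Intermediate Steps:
I = 27/4 (I = -9/4 + 9 = 27/4 ≈ 6.7500)
q(o) = 21 + o**2 + 27*o/4 (q(o) = (o**2 + 27*o/4) + 21 = 21 + o**2 + 27*o/4)
a = 184 (a = 204 - 20 = 184)
J(p) = 89/184 (J(p) = (21 + 14**2 + (27/4)*14)/644 = (21 + 196 + 189/2)*(1/644) = (623/2)*(1/644) = 89/184)
1/(-432038 + (-393291/J(a) + 198078/(-182791))) = 1/(-432038 + (-393291/89/184 + 198078/(-182791))) = 1/(-432038 + (-393291*184/89 + 198078*(-1/182791))) = 1/(-432038 + (-813096 - 198078/182791)) = 1/(-432038 - 148626829014/182791) = 1/(-227599487072/182791) = -182791/227599487072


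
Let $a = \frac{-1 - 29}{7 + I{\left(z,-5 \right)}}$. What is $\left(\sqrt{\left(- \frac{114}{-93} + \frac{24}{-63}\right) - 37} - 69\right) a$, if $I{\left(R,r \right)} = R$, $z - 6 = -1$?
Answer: $\frac{345}{2} - \frac{5 i \sqrt{15322587}}{1302} \approx 172.5 - 15.032 i$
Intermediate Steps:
$z = 5$ ($z = 6 - 1 = 5$)
$a = - \frac{5}{2}$ ($a = \frac{-1 - 29}{7 + 5} = \frac{1}{12} \left(-30\right) = - \frac{5}{2} \approx -2.5$)
$\left(\sqrt{\left(- \frac{114}{-93} + \frac{24}{-63}\right) - 37} - 69\right) a = \left(\sqrt{\left(- \frac{114}{-93} + \frac{24}{-63}\right) - 37} - 69\right) \left(- \frac{5}{2}\right) = \left(\sqrt{\left(\left(-114\right) \left(- \frac{1}{93}\right) + 24 \left(- \frac{1}{63}\right)\right) - 37} - 69\right) \left(- \frac{5}{2}\right) = \left(\sqrt{\left(\frac{38}{31} - \frac{8}{21}\right) - 37} - 69\right) \left(- \frac{5}{2}\right) = \left(\sqrt{\frac{550}{651} - 37} - 69\right) \left(- \frac{5}{2}\right) = \left(\sqrt{- \frac{23537}{651}} - 69\right) \left(- \frac{5}{2}\right) = \left(\frac{i \sqrt{15322587}}{651} - 69\right) \left(- \frac{5}{2}\right) = \left(-69 + \frac{i \sqrt{15322587}}{651}\right) \left(- \frac{5}{2}\right) = \frac{345}{2} - \frac{5 i \sqrt{15322587}}{1302}$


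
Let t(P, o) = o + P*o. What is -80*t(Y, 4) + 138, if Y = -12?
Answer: 3658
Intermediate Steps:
-80*t(Y, 4) + 138 = -320*(1 - 12) + 138 = -320*(-11) + 138 = -80*(-44) + 138 = 3520 + 138 = 3658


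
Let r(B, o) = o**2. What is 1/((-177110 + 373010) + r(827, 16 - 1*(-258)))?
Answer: 1/270976 ≈ 3.6904e-6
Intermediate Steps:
1/((-177110 + 373010) + r(827, 16 - 1*(-258))) = 1/((-177110 + 373010) + (16 - 1*(-258))**2) = 1/(195900 + (16 + 258)**2) = 1/(195900 + 274**2) = 1/(195900 + 75076) = 1/270976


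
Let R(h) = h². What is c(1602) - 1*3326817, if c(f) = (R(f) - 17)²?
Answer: 6586338906952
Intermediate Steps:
c(f) = (-17 + f²)² (c(f) = (f² - 17)² = (-17 + f²)²)
c(1602) - 1*3326817 = (-17 + 1602²)² - 1*3326817 = (-17 + 2566404)² - 3326817 = 2566387² - 3326817 = 6586342233769 - 3326817 = 6586338906952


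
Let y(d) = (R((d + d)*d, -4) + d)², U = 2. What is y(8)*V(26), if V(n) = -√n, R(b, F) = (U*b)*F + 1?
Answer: -1030225*√26 ≈ -5.2531e+6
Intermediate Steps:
R(b, F) = 1 + 2*F*b (R(b, F) = (2*b)*F + 1 = 2*F*b + 1 = 1 + 2*F*b)
y(d) = (1 + d - 16*d²)² (y(d) = ((1 + 2*(-4)*((d + d)*d)) + d)² = ((1 + 2*(-4)*((2*d)*d)) + d)² = ((1 + 2*(-4)*(2*d²)) + d)² = ((1 - 16*d²) + d)² = (1 + d - 16*d²)²)
y(8)*V(26) = (1 + 8 - 16*8²)²*(-√26) = (1 + 8 - 16*64)²*(-√26) = (1 + 8 - 1024)²*(-√26) = (-1015)²*(-√26) = 1030225*(-√26) = -1030225*√26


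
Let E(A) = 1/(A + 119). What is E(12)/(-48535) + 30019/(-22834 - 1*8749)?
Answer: -190863385198/200807398555 ≈ -0.95048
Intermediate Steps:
E(A) = 1/(119 + A)
E(12)/(-48535) + 30019/(-22834 - 1*8749) = 1/((119 + 12)*(-48535)) + 30019/(-22834 - 1*8749) = -1/48535/131 + 30019/(-22834 - 8749) = (1/131)*(-1/48535) + 30019/(-31583) = -1/6358085 + 30019*(-1/31583) = -1/6358085 - 30019/31583 = -190863385198/200807398555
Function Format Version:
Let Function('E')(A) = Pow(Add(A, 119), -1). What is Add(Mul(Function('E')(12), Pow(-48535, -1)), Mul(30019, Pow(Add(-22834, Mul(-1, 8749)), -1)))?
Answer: Rational(-190863385198, 200807398555) ≈ -0.95048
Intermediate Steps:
Function('E')(A) = Pow(Add(119, A), -1)
Add(Mul(Function('E')(12), Pow(-48535, -1)), Mul(30019, Pow(Add(-22834, Mul(-1, 8749)), -1))) = Add(Mul(Pow(Add(119, 12), -1), Pow(-48535, -1)), Mul(30019, Pow(Add(-22834, Mul(-1, 8749)), -1))) = Add(Mul(Pow(131, -1), Rational(-1, 48535)), Mul(30019, Pow(Add(-22834, -8749), -1))) = Add(Mul(Rational(1, 131), Rational(-1, 48535)), Mul(30019, Pow(-31583, -1))) = Add(Rational(-1, 6358085), Mul(30019, Rational(-1, 31583))) = Add(Rational(-1, 6358085), Rational(-30019, 31583)) = Rational(-190863385198, 200807398555)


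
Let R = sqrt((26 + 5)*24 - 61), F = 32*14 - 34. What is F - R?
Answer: 414 - sqrt(683) ≈ 387.87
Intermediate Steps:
F = 414 (F = 448 - 34 = 414)
R = sqrt(683) (R = sqrt(31*24 - 61) = sqrt(744 - 61) = sqrt(683) ≈ 26.134)
F - R = 414 - sqrt(683)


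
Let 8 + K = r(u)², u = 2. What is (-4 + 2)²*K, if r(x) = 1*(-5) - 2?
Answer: 164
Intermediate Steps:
r(x) = -7 (r(x) = -5 - 2 = -7)
K = 41 (K = -8 + (-7)² = -8 + 49 = 41)
(-4 + 2)²*K = (-4 + 2)²*41 = (-2)²*41 = 4*41 = 164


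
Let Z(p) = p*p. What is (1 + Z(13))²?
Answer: 28900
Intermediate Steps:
Z(p) = p²
(1 + Z(13))² = (1 + 13²)² = (1 + 169)² = 170² = 28900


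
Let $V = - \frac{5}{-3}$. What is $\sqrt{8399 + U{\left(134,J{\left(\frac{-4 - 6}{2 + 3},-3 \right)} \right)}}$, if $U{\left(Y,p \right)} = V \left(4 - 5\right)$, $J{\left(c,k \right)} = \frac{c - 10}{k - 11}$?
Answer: $\frac{2 \sqrt{18894}}{3} \approx 91.637$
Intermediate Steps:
$V = \frac{5}{3}$ ($V = \left(-5\right) \left(- \frac{1}{3}\right) = \frac{5}{3} \approx 1.6667$)
$J{\left(c,k \right)} = \frac{-10 + c}{-11 + k}$
$U{\left(Y,p \right)} = - \frac{5}{3}$ ($U{\left(Y,p \right)} = \frac{5 \left(4 - 5\right)}{3} = \frac{5}{3} \left(-1\right) = - \frac{5}{3}$)
$\sqrt{8399 + U{\left(134,J{\left(\frac{-4 - 6}{2 + 3},-3 \right)} \right)}} = \sqrt{8399 - \frac{5}{3}} = \sqrt{\frac{25192}{3}} = \frac{2 \sqrt{18894}}{3}$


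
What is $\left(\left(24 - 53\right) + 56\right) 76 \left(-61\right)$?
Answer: $-125172$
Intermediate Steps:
$\left(\left(24 - 53\right) + 56\right) 76 \left(-61\right) = \left(-29 + 56\right) \left(-4636\right) = 27 \left(-4636\right) = -125172$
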